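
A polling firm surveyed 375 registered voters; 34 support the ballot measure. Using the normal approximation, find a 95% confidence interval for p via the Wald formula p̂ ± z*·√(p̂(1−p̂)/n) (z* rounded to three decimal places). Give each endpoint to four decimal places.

With x = 34 successes in n = 375, p̂ = 0.09067.
SE(p̂) = √(0.09067·0.90933/375) = 0.014828.
z* = 1.960 at the 95% level.
Margin of error: 1.960 × 0.014828 = 0.02906.
CI: 0.09067 ± 0.02906 = (0.0616, 0.1197).

(0.0616, 0.1197)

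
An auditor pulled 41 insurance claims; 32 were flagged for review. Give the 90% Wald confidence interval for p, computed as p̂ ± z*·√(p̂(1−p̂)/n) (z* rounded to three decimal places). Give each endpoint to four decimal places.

The sample proportion is 32/41 = 0.78049.
SE = √(p̂(1−p̂)/n) = √(0.171327/41) = 0.064643.
The 90% critical value is z* = 1.645.
Margin of error: 1.645 × 0.064643 = 0.10634.
CI: 0.78049 ± 0.10634 = (0.6742, 0.8868).

(0.6742, 0.8868)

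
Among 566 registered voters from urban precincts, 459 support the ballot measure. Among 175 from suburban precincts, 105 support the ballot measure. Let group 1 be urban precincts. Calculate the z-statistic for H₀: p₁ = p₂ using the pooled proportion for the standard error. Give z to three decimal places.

z = 5.720

p̂₁ = 459/566 = 0.81095, p̂₂ = 105/175 = 0.60000.
Pooled p̂ = (459+105)/(566+175) = 564/741 = 0.76113.
Pooled SE = √[0.1818092·0.00748107] ≈ 0.036880.
z = (p̂₁ − p̂₂)/SE = (0.81095 − 0.60000)/0.036880 = 0.21095/0.036880 = 5.720.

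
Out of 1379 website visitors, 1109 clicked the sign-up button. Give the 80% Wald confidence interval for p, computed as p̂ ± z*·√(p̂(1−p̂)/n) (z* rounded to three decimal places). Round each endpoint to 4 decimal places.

Sample proportion p̂ = 1109/1379 = 0.80421.
Standard error of p̂: √(0.157459/1379) = √0.000114183 = 0.010686.
z* = 1.282 at the 80% level.
Margin = 1.282·0.010686 = 0.01370.
So the interval runs from 0.7905 to 0.8179.

(0.7905, 0.8179)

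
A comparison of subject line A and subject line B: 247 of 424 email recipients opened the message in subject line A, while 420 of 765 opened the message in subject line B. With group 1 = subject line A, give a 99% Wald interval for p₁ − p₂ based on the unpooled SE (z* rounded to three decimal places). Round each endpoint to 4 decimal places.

p̂₁ = 0.58255, p̂₂ = 0.54902, so the observed difference is 0.03353.
Unpooled SE = √(p̂₁(1−p̂₁)/n₁ + p̂₂(1−p̂₂)/n₂) = √(0.000573552 + 0.000323656) = 0.029953.
The 99% critical value is z* = 2.576. Margin = 2.576·0.029953 = 0.07716.
CI: 0.03353 ± 0.07716 = (-0.0436, 0.1107).

(-0.0436, 0.1107)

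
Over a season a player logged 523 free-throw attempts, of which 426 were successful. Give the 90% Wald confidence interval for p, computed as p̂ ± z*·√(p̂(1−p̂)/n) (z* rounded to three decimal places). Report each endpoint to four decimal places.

(0.7866, 0.8425)

Sample proportion p̂ = 426/523 = 0.81453.
SE = √(p̂(1−p̂)/n) = √(0.151070/523) = 0.016996.
z* = 1.645 at the 90% level.
Margin of error: 1.645 × 0.016996 = 0.02796.
So the interval runs from 0.7866 to 0.8425.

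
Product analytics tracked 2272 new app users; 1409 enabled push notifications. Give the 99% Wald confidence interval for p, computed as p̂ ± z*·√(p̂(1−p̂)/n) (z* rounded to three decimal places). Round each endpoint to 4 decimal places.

(0.5939, 0.6464)

The sample proportion is 1409/2272 = 0.62016.
SE = √(p̂(1−p̂)/n) = √(0.235562/2272) = 0.010182.
For 99% confidence, z* = 2.576.
Margin of error: 2.576 × 0.010182 = 0.02623.
Interval: 0.62016 ± 0.02623 → (0.5939, 0.6464).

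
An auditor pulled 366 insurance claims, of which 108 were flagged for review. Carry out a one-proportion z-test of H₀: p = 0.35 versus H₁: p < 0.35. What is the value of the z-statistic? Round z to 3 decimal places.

Sample proportion p̂ = 108/366 = 0.29508.
Under H₀, SE = √(p₀(1−p₀)/n) = √(0.35·0.65/366) = √0.000621585 = 0.024932.
z = (p̂ − p₀)/SE = (0.29508 − 0.35)/0.024932 = -2.203.

z = -2.203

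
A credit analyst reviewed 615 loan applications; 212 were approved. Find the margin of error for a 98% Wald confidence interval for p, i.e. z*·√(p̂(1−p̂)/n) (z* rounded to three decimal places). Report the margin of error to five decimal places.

Sample proportion p̂ = 212/615 = 0.34472.
SE(p̂) = √(0.34472·0.65528/615) = 0.019165.
The 98% critical value is z* = 2.326.
So ME = 0.04458.

ME = 0.04458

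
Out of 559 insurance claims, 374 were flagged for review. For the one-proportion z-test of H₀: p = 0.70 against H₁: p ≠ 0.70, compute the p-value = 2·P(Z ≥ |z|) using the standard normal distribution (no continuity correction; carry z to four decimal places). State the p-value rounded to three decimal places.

p-value = 0.110

With x = 374 successes in n = 559, p̂ = 0.66905.
SE₀ = √(0.70·0.30/559) = 0.019382.
Test statistic (full precision, shown to 4 dp): z = (374/559 − 0.70)/SE₀ ≈ -1.5967.
From the standard normal, 2·P(Z ≥ |z|) = 0.110.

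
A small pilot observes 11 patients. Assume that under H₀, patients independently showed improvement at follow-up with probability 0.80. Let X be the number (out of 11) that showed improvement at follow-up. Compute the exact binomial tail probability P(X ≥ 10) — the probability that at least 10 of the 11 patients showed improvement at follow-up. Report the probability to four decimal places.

X ~ Binomial(n=11, p=0.80).
P(X ≥ 10) = C(11,10)·0.80^10·0.20^1 + C(11,11)·0.80^11·0.20^0.
= 0.236223 + 0.085899 = 0.3221.

P = 0.3221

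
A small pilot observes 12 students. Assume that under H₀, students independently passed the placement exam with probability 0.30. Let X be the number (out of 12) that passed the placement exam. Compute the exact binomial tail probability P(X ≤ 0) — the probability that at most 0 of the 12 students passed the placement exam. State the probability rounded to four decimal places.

X is binomial with n = 12 and p = 0.30.
P(X ≤ 0) = C(12,0)·0.30^0·0.70^12.
= 0.013841 = 0.0138.

P = 0.0138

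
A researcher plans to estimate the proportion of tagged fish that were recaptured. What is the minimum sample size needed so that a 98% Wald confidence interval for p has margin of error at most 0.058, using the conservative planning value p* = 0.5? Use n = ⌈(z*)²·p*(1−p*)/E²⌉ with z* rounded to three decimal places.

n = 403

For 98% confidence, z* = 2.326.
p*(1−p*) = 0.50·0.50 = 0.2500.
Required n before rounding: 5.410276 × 0.2500 / 0.058² = 402.072.
Rounding up, n = 403.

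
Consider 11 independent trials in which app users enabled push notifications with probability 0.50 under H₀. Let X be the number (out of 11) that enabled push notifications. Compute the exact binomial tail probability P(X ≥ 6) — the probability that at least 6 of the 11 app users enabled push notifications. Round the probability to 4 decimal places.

X is binomial with n = 11 and p = 0.50.
P(X ≥ 6) = Σ_{j=6}^{11} C(11,j)·0.50^j·0.50^{11−j}.
= 0.225586 + 0.161133 + 0.080566 + 0.026855 + 0.005371 + 0.000488 = 0.5000.

P = 0.5000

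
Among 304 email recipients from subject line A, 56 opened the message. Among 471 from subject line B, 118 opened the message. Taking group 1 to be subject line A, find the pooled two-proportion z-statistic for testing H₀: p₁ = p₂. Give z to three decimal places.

p̂₁ = 56/304 = 0.18421, p̂₂ = 118/471 = 0.25053.
Pooling: p̂ = 174/775 = 0.22452.
Pooled SE = √[0.1741086·0.00541262] ≈ 0.030698.
z = (p̂₁ − p̂₂)/SE = (0.18421 − 0.25053)/0.030698 = -0.06632/0.030698 = -2.160.

z = -2.160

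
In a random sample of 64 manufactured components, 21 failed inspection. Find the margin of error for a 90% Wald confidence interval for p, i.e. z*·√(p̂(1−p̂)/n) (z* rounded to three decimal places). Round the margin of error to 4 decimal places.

Sample proportion p̂ = 21/64 = 0.32812.
SE(p̂) = √(0.32812·0.67188/64) = 0.058691.
For 90% confidence, z* = 1.645.
So ME = 0.0965.

ME = 0.0965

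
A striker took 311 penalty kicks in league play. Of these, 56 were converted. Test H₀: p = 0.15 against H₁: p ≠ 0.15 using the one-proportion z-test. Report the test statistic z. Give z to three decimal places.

z = 1.485

The sample proportion is 56/311 = 0.18006.
Under H₀, SE = √(p₀(1−p₀)/n) = √(0.15·0.85/311) = √0.000409968 = 0.020248.
z = (p̂ − p₀)/SE = (0.18006 − 0.15)/0.020248 = 1.485.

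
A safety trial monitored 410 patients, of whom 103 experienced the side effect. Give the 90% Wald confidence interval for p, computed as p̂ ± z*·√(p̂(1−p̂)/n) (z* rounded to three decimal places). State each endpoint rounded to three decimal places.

Sample proportion p̂ = 103/410 = 0.25122.
Standard error of p̂: √(0.188108/410) = √0.000458801 = 0.021420.
For 90% confidence, z* = 1.645.
Margin of error: 1.645 × 0.021420 = 0.03524.
CI: 0.25122 ± 0.03524 = (0.216, 0.286).

(0.216, 0.286)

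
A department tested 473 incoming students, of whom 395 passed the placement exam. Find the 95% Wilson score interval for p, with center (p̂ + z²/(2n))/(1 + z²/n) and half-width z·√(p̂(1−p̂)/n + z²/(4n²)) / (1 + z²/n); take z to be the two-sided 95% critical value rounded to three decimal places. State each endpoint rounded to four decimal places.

p̂ = 395/473 = 0.83510; z = 1.960, so z² = 3.841600.
1 + z²/n = 1.008122.
Center = (0.83510 + 0.004061)/1.008122 = 0.83240.
Radicand: p̂(1−p̂)/n + z²/(4n²) = 0.000291144 + 0.000004293 = 0.000295437.
Half-width = z·√(radicand)/denom = 1.960·0.017188/1.008122 = 0.03342.
CI: 0.83240 ± 0.03342 = (0.7990, 0.8658).

(0.7990, 0.8658)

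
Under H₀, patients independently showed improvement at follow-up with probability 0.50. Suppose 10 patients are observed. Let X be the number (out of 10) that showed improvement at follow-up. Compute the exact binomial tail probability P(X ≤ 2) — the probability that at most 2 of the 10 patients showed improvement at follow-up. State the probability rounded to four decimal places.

P = 0.0547

X ~ Binomial(n=10, p=0.50).
P(X ≤ 2) = C(10,0)·0.50^0·0.50^10 + C(10,1)·0.50^1·0.50^9 + C(10,2)·0.50^2·0.50^8.
= 0.000977 + 0.009766 + 0.043945 = 0.0547.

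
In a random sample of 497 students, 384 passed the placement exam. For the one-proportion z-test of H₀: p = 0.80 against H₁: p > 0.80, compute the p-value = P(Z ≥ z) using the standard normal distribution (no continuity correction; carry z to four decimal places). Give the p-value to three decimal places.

With x = 384 successes in n = 497, p̂ = 0.77264.
Null standard error: √(0.80·0.20/497) = √0.000321932 = 0.017942.
z = (p̂ − p₀)/SE = (384/497 − 0.80)/0.017942 ≈ -1.5251.
From the standard normal, P(Z ≥ z) = 0.936.

p-value = 0.936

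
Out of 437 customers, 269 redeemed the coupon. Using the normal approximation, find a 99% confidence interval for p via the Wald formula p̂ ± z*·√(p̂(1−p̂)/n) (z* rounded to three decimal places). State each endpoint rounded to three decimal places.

With x = 269 successes in n = 437, p̂ = 0.61556.
SE = √(p̂(1−p̂)/n) = √(0.236646/437) = 0.023271.
The 99% critical value is z* = 2.576.
Margin of error: 2.576 × 0.023271 = 0.05995.
So the interval runs from 0.556 to 0.676.

(0.556, 0.676)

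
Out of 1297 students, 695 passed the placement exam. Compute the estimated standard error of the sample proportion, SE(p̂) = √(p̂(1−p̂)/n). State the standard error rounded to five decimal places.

SE = 0.01385

p̂ = 695/1297 = 0.53585.
p̂(1−p̂) = 0.248715.
SE = √(0.248715/1297) = 0.01385.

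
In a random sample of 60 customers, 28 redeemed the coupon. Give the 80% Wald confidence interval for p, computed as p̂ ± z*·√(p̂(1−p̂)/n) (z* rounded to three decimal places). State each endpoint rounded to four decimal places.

Sample proportion p̂ = 28/60 = 0.46667.
SE(p̂) = √(0.46667·0.53333/60) = 0.064406.
For 80% confidence, z* = 1.282.
Margin = 1.282·0.064406 = 0.08257.
CI: 0.46667 ± 0.08257 = (0.3841, 0.5492).

(0.3841, 0.5492)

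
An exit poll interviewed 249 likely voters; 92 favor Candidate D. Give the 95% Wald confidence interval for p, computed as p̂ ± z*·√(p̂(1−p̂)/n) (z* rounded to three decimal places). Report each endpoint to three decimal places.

(0.310, 0.429)

The sample proportion is 92/249 = 0.36948.
SE(p̂) = √(0.36948·0.63052/249) = 0.030588.
For 95% confidence, z* = 1.960.
Margin of error: 1.960 × 0.030588 = 0.05995.
CI: 0.36948 ± 0.05995 = (0.310, 0.429).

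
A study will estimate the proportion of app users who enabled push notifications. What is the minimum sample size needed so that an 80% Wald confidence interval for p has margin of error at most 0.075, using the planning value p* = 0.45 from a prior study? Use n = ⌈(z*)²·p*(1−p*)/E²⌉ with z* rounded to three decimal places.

n = 73

The 80% critical value is z* = 1.282.
p*(1−p*) = 0.2475.
(z*)²·p*(1−p*)/E² = 1.643524·0.2475/0.005625 = 72.315.
Rounding up, n = 73.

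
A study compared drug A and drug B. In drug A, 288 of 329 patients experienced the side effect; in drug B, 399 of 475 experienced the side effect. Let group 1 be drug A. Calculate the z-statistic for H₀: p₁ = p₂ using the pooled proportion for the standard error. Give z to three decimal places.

p̂₁ = 288/329 = 0.87538, p̂₂ = 399/475 = 0.84000.
Pooled p̂ = (288+399)/(329+475) = 687/804 = 0.85448.
SE = √[p̂(1−p̂)(1/n₁+1/n₂)] = √[0.85448·0.14552·(1/329+1/475)] ≈ 0.025293.
z = (p̂₁ − p̂₂)/SE = (0.87538 − 0.84000)/0.025293 = 0.03538/0.025293 = 1.399.

z = 1.399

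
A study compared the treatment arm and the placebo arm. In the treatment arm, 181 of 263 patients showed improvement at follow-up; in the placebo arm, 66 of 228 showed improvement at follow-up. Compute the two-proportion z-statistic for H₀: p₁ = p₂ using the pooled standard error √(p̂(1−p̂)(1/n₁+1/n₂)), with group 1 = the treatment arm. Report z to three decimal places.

p̂₁ = 181/263 = 0.68821, p̂₂ = 66/228 = 0.28947.
Pooled p̂ = (181+66)/(263+228) = 247/491 = 0.50305.
SE = √[p̂(1−p̂)(1/n₁+1/n₂)] = √[0.50305·0.49695·(1/263+1/228)] ≈ 0.045244.
z = (p̂₁ − p̂₂)/SE = (0.68821 − 0.28947)/0.045244 = 0.39874/0.045244 = 8.813.

z = 8.813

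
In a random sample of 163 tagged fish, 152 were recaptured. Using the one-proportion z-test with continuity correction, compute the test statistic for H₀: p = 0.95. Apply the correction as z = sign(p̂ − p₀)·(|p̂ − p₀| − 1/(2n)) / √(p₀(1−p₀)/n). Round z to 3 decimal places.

p̂ = 152/163 = 0.93252. p̂ − p₀ = -0.017485.
Continuity correction 1/(2n) = 1/326 = 0.003067.
Corrected numerator: |-0.017485| − 0.003067 = 0.014418.
Under H₀, SE = √(p₀(1−p₀)/n) = √(0.95·0.05/163) = √0.000291411 = 0.017071.
z = (−)0.014418/0.017071 = -0.845.

z = -0.845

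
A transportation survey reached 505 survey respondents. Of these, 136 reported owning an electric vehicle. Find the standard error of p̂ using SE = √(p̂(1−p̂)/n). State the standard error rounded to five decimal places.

Sample proportion p̂ = 136/505 = 0.26931.
p̂(1−p̂) = 0.196782.
Dividing by n and taking the root: √0.000389667 = 0.01974.

SE = 0.01974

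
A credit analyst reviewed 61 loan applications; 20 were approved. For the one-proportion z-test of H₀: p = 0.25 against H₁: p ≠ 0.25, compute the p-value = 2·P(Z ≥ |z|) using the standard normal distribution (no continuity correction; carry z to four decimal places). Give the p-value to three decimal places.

p-value = 0.160

The sample proportion is 20/61 = 0.32787.
SE₀ = √(0.25·0.75/61) = 0.055442.
Test statistic (full precision, shown to 4 dp): z = (20/61 − 0.25)/SE₀ ≈ 1.4045.
p-value = 2·P(Z ≥ |z|) with z = 1.4045 → 0.160.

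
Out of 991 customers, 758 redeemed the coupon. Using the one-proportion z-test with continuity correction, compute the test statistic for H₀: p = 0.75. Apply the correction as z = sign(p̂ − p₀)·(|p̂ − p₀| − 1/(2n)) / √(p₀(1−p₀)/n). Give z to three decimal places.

p̂ = 758/991 = 0.76488. p̂ − p₀ = 0.014884.
1/(2n) = 0.000505.
Corrected numerator: |0.014884| − 0.000505 = 0.014379.
SE₀ = √(0.75·0.25/991) = 0.013755.
z = +0.014379/0.013755 = 1.045.

z = 1.045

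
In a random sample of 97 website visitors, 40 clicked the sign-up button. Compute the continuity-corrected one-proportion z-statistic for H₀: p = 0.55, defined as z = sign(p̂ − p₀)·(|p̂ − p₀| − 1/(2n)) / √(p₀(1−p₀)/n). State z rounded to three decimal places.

z = -2.623

Sample proportion p̂ = 40/97 = 0.41237. p̂ − p₀ = -0.137629.
1/(2n) = 0.005155.
Corrected numerator: |-0.137629| − 0.005155 = 0.132474.
Null standard error: √(0.55·0.45/97) = √0.002551546 = 0.050513.
z = −0.132474/0.050513 = -2.623.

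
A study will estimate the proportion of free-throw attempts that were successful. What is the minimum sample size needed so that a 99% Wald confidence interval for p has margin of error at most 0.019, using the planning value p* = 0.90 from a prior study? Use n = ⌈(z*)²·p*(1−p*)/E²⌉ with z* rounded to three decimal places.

For 99% confidence, z* = 2.576.
p*(1−p*) = 0.90·0.10 = 0.0900.
Required n before rounding: 6.635776 × 0.0900 / 0.019² = 1654.349.
Rounding up, n = 1655.

n = 1655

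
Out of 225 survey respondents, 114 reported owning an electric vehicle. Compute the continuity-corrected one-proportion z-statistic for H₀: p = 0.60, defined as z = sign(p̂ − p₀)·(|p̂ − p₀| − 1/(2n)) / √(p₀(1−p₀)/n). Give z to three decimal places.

z = -2.790

Sample proportion p̂ = 114/225 = 0.50667. p̂ − p₀ = -0.093333.
Continuity correction 1/(2n) = 1/450 = 0.002222.
Corrected numerator: |-0.093333| − 0.002222 = 0.091111.
SE₀ = √(0.60·0.40/225) = 0.032660.
z = (−)0.091111/0.032660 = -2.790.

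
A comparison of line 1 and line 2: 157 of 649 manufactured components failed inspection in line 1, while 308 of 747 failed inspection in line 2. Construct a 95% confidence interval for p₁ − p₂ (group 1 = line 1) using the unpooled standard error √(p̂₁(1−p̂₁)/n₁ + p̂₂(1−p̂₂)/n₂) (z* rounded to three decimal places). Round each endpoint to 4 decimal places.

(-0.2187, -0.1221)

p̂₁ = 157/649 = 0.24191, p̂₂ = 308/747 = 0.41232; p̂₁ − p̂₂ = -0.17041.
Unpooled SE = √(p̂₁(1−p̂₁)/n₁ + p̂₂(1−p̂₂)/n₂) = √(0.000282573 + 0.000324380) = 0.024636.
The 95% critical value is z* = 1.960. Margin of error = 0.04829.
CI: -0.17041 ± 0.04829 = (-0.2187, -0.1221).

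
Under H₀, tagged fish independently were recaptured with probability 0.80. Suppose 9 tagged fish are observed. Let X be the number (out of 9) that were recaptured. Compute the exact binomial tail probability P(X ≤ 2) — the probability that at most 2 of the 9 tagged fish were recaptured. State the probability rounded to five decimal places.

X is binomial with n = 9 and p = 0.80.
P(X ≤ 2) = C(9,0)·0.80^0·0.20^9 + C(9,1)·0.80^1·0.20^8 + C(9,2)·0.80^2·0.20^7.
= 0.000001 + 0.000018 + 0.000295 = 0.00031.

P = 0.00031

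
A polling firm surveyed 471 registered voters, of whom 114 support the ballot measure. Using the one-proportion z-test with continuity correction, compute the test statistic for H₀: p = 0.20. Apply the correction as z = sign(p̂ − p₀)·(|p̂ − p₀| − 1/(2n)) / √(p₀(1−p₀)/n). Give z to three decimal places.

Sample proportion p̂ = 114/471 = 0.24204. p̂ − p₀ = 0.042038.
1/(2n) = 0.001062.
Corrected numerator: |0.042038| − 0.001062 = 0.040976.
SE₀ = √(0.20·0.80/471) = 0.018431.
z = +0.040976/0.018431 = 2.223.

z = 2.223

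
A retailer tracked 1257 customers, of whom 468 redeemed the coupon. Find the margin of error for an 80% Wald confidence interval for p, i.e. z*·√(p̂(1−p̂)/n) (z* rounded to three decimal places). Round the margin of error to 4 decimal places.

ME = 0.0175

Sample proportion p̂ = 468/1257 = 0.37232.
SE = √(p̂(1−p̂)/n) = √(0.233697/1257) = 0.013635.
z* = 1.282 at the 80% level.
Margin of error = z*·SE = 1.282 × 0.013635 = 0.0175.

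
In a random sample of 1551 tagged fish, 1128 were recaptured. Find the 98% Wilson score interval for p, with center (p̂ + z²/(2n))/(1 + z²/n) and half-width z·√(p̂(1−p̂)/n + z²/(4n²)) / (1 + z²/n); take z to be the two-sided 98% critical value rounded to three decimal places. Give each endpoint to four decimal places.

(0.7002, 0.7528)

Here p̂ = 1128/1551 = 0.72727 and z = 2.326 (z² = 5.410276).
Denominator 1 + z²/n = 1 + 5.410276/1551 = 1.003488.
Adjusted center: (0.72727 + z²/(2n))/1.003488 = 0.72648.
Radicand: p̂(1−p̂)/n + z²/(4n²) = 0.000127883 + 0.000000562 = 0.000128445.
Half-width = z·√(radicand)/denom = 2.326·0.011333/1.003488 = 0.02627.
CI: 0.72648 ± 0.02627 = (0.7002, 0.7528).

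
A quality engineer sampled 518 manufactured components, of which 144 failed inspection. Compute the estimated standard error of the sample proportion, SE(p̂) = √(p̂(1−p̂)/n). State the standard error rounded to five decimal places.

Sample proportion p̂ = 144/518 = 0.27799.
p̂(1−p̂) = 0.27799·0.72201 = 0.200712.
SE = √(0.200712/518) = 0.01968.

SE = 0.01968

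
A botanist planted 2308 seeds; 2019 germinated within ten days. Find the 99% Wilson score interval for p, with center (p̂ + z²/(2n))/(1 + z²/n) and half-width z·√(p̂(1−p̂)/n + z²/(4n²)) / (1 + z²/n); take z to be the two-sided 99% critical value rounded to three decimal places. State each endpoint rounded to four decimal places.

Here p̂ = 2019/2308 = 0.87478 and z = 2.576 (z² = 6.635776).
Denominator 1 + z²/n = 1 + 6.635776/2308 = 1.002875.
Adjusted center: (0.87478 + z²/(2n))/1.002875 = 0.87371.
Radicand: p̂(1−p̂)/n + z²/(4n²) = 0.000047460 + 0.000000311 = 0.000047771.
Half-width = 2.576·√0.000047771/1.002875 = 0.01775.
So the interval runs from 0.8560 to 0.8915.

(0.8560, 0.8915)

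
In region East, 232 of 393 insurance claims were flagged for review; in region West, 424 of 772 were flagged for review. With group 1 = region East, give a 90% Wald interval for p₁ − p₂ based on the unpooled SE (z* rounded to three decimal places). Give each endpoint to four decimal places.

(-0.0092, 0.0914)

p̂₁ = 232/393 = 0.59033, p̂₂ = 424/772 = 0.54922; p̂₁ − p̂₂ = 0.04111.
SE = √(0.000615370 + 0.000320696) = √0.000936066 = 0.030595.
The 90% critical value is z* = 1.645. Margin = 1.645·0.030595 = 0.05033.
So the interval runs from -0.0092 to 0.0914.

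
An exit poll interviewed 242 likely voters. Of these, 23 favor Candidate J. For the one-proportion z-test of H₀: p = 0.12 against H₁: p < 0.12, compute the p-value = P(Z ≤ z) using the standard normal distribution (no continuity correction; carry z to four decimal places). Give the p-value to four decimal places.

Sample proportion p̂ = 23/242 = 0.09504.
Null standard error: √(0.12·0.88/242) = √0.000436364 = 0.020889.
Test statistic (full precision, shown to 4 dp): z = (23/242 − 0.12)/SE₀ ≈ -1.1948.
p-value = P(Z ≤ z) with z = -1.1948 → 0.1161.

p-value = 0.1161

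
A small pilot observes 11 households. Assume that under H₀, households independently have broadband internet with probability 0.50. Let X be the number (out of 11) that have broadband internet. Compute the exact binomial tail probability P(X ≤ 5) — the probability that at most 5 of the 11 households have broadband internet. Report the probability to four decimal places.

P = 0.5000

X ~ Binomial(n=11, p=0.50).
P(X ≤ 5) = Σ_{j=0}^{5} C(11,j)·0.50^j·0.50^{11−j}.
= 0.000488 + 0.005371 + 0.026855 + 0.080566 + 0.161133 + 0.225586 = 0.5000.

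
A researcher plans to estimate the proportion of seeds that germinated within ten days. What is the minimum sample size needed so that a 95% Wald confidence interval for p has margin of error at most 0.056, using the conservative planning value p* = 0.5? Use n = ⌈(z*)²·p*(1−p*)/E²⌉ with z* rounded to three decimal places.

z* = 1.960 at the 95% level.
p*(1−p*) = 0.2500.
Required n before rounding: 3.841600 × 0.2500 / 0.056² = 306.250.
⌈306.250⌉ = 307.

n = 307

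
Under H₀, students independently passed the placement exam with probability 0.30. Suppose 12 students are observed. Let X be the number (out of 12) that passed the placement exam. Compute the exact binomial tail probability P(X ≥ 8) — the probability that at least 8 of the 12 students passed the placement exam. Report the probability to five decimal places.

X ~ Binomial(n=12, p=0.30).
P(X ≥ 8) = Σ_{j=8}^{12} C(12,j)·0.30^j·0.70^{12−j}.
= 0.007798 + 0.001485 + 0.000191 + 0.000015 + 0.000001 = 0.00949.

P = 0.00949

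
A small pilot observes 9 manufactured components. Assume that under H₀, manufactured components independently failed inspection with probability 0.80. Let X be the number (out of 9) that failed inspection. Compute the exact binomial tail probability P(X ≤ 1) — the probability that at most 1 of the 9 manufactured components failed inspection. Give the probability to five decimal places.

P = 0.00002

X is binomial with n = 9 and p = 0.80.
P(X ≤ 1) = C(9,0)·0.80^0·0.20^9 + C(9,1)·0.80^1·0.20^8.
= 0.000001 + 0.000018 = 0.00002.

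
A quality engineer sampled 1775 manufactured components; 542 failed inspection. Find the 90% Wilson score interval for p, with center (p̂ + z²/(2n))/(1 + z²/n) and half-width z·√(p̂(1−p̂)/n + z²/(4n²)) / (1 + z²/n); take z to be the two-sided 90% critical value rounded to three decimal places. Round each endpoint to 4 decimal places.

(0.2877, 0.3236)

p̂ = 542/1775 = 0.30535; z = 1.645, so z² = 2.706025.
1 + z²/n = 1.001525.
Center = (0.30535 + 0.000762)/1.001525 = 0.30565.
Radicand: p̂(1−p̂)/n + z²/(4n²) = 0.000119500 + 0.000000215 = 0.000119715.
Half-width = z·√(radicand)/denom = 1.645·0.010941/1.001525 = 0.01797.
So the interval runs from 0.2877 to 0.3236.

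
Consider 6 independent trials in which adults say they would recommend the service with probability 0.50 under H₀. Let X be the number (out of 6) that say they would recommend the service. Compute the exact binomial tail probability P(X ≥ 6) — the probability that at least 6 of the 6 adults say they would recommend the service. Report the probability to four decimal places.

P = 0.0156

X is binomial with n = 6 and p = 0.50.
P(X ≥ 6) = C(6,6)·0.50^6·0.50^0.
= 0.015625 = 0.0156.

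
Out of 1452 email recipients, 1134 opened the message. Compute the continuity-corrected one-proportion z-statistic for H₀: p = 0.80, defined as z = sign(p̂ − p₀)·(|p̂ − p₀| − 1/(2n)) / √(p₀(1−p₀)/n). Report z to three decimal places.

The sample proportion is 1134/1452 = 0.78099. p̂ − p₀ = -0.019008.
Continuity correction 1/(2n) = 1/2904 = 0.000344.
Corrected numerator: |-0.019008| − 0.000344 = 0.018664.
SE₀ = √(0.80·0.20/1452) = 0.010497.
z = (−)0.018664/0.010497 = -1.778.

z = -1.778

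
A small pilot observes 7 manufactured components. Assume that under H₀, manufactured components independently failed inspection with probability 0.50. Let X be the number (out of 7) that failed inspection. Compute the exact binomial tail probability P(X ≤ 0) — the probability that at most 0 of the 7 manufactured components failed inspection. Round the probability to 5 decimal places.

P = 0.00781

X ~ Binomial(n=7, p=0.50).
P(X ≤ 0) = C(7,0)·0.50^0·0.50^7.
= 0.007812 = 0.00781.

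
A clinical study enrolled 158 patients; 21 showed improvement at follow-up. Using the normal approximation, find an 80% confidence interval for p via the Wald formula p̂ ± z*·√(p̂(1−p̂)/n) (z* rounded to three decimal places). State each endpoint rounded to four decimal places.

Sample proportion p̂ = 21/158 = 0.13291.
Standard error of p̂: √(0.115246/158) = √0.000729405 = 0.027007.
For 80% confidence, z* = 1.282.
Margin = 1.282·0.027007 = 0.03462.
Interval: 0.13291 ± 0.03462 → (0.0983, 0.1675).

(0.0983, 0.1675)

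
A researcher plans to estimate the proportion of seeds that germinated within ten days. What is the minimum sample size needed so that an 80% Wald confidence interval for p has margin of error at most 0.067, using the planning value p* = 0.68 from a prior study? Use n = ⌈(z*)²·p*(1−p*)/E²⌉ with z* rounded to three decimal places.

n = 80

The 80% critical value is z* = 1.282.
p*(1−p*) = 0.2176.
Required n before rounding: 1.643524 × 0.2176 / 0.067² = 79.668.
⌈79.668⌉ = 80.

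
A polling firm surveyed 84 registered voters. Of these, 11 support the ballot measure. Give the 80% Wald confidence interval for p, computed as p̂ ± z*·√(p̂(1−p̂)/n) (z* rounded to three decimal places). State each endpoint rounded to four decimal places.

(0.0838, 0.1781)

The sample proportion is 11/84 = 0.13095.
Standard error of p̂: √(0.113804/84) = √0.001354808 = 0.036808.
For 80% confidence, z* = 1.282.
Margin = 1.282·0.036808 = 0.04719.
CI: 0.13095 ± 0.04719 = (0.0838, 0.1781).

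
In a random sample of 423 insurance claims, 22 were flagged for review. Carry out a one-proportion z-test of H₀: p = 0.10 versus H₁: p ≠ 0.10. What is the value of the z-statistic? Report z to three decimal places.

p̂ = 22/423 = 0.05201.
Null standard error: √(0.10·0.90/423) = √0.000212766 = 0.014586.
Test statistic: z = -0.04799/0.014586 = -3.290.

z = -3.290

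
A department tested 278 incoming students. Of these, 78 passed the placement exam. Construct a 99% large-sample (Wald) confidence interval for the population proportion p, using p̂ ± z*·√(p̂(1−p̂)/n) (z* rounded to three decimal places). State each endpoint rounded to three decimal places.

The sample proportion is 78/278 = 0.28058.
SE(p̂) = √(0.28058·0.71942/278) = 0.026946.
The 99% critical value is z* = 2.576.
Margin of error: 2.576 × 0.026946 = 0.06941.
So the interval runs from 0.211 to 0.350.

(0.211, 0.350)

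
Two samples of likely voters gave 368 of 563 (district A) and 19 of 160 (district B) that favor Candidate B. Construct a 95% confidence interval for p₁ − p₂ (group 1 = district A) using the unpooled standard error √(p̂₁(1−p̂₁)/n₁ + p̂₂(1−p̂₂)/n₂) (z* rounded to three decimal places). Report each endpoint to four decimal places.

(0.4712, 0.5986)

p̂₁ = 368/563 = 0.65364, p̂₂ = 19/160 = 0.11875; p̂₁ − p̂₂ = 0.53489.
SE = √(0.000402121 + 0.000654053) = √0.001056174 = 0.032499.
z* = 1.960 at the 95% level. Margin of error = 0.06370.
Interval: 0.53489 ± 0.06370 → (0.4712, 0.5986).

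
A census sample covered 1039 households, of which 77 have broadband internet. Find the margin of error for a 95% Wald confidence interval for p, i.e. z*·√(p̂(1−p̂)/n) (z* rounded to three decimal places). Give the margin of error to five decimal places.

Sample proportion p̂ = 77/1039 = 0.07411.
SE(p̂) = √(0.07411·0.92589/1039) = 0.008127.
z* = 1.960 at the 95% level.
Margin of error = z*·SE = 1.960 × 0.008127 = 0.01593.

ME = 0.01593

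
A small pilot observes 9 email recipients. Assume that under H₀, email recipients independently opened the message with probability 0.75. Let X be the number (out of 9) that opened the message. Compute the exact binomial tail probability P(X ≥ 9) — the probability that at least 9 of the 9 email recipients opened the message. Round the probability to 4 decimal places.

P = 0.0751

X ~ Binomial(n=9, p=0.75).
P(X ≥ 9) = C(9,9)·0.75^9·0.25^0.
= 0.075085 = 0.0751.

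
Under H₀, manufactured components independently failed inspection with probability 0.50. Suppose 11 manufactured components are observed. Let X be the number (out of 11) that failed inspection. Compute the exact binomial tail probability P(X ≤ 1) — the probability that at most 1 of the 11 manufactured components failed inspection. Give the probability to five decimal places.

X ~ Binomial(n=11, p=0.50).
P(X ≤ 1) = C(11,0)·0.50^0·0.50^11 + C(11,1)·0.50^1·0.50^10.
= 0.000488 + 0.005371 = 0.00586.

P = 0.00586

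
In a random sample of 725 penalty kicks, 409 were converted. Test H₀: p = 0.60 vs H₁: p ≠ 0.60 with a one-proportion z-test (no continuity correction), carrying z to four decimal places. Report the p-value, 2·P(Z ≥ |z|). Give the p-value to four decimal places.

p̂ = 409/725 = 0.56414.
Under H₀, SE = √(p₀(1−p₀)/n) = √(0.60·0.40/725) = √0.000331034 = 0.018194.
z = (p̂ − p₀)/SE = (409/725 − 0.60)/0.018194 ≈ -1.9711.
p-value = 2·P(Z ≥ |z|) with z = -1.9711 → 0.0487.

p-value = 0.0487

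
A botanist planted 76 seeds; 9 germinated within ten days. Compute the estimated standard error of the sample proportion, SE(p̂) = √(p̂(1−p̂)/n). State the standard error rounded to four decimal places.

SE = 0.0371

With x = 9 successes in n = 76, p̂ = 0.11842.
p̂(1−p̂) = 0.104397.
Dividing by n and taking the root: √0.001373645 = 0.0371.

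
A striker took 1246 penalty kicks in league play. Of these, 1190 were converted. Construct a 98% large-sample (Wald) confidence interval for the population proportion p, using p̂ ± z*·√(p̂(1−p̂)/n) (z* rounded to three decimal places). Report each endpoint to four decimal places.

p̂ = 1190/1246 = 0.95506.
Standard error of p̂: √(0.042924/1246) = √0.000034449 = 0.005869.
z* = 2.326 at the 98% level.
Margin of error: 2.326 × 0.005869 = 0.01365.
So the interval runs from 0.9414 to 0.9687.

(0.9414, 0.9687)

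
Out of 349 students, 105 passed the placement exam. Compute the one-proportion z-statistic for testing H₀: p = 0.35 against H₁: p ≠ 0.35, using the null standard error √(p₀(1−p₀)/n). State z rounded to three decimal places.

The sample proportion is 105/349 = 0.30086.
Under H₀, SE = √(p₀(1−p₀)/n) = √(0.35·0.65/349) = √0.000651862 = 0.025532.
z = (p̂ − p₀)/SE = (0.30086 − 0.35)/0.025532 = -1.925.

z = -1.925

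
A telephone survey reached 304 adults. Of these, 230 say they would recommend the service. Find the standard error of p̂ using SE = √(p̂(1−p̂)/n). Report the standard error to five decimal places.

p̂ = 230/304 = 0.75658.
p̂(1−p̂) = 0.184167.
SE = √(0.184167/304) = √0.000605813 = 0.02461.

SE = 0.02461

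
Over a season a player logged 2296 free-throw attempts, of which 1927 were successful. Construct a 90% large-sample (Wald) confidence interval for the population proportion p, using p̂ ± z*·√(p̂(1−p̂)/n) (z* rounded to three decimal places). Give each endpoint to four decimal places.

(0.8267, 0.8519)

Sample proportion p̂ = 1927/2296 = 0.83929.
SE(p̂) = √(0.83929·0.16071/2296) = 0.007665.
z* = 1.645 at the 90% level.
Margin of error: 1.645 × 0.007665 = 0.01261.
Interval: 0.83929 ± 0.01261 → (0.8267, 0.8519).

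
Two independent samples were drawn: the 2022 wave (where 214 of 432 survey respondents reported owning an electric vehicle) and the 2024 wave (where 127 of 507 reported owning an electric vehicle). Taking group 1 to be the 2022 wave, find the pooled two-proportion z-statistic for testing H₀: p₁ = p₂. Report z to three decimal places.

z = 7.777

p̂₁ = 214/432 = 0.49537, p̂₂ = 127/507 = 0.25049.
Pooled p̂ = (214+127)/(432+507) = 341/939 = 0.36315.
Pooled SE = √[0.2312727·0.00428720] ≈ 0.031488.
z = (p̂₁ − p̂₂)/SE = (0.49537 − 0.25049)/0.031488 = 0.24488/0.031488 = 7.777.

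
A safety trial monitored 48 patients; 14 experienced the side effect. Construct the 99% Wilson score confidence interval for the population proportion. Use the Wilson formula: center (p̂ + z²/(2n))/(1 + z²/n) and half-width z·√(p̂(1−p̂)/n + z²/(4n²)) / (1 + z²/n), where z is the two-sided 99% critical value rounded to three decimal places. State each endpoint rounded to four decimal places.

Here p̂ = 14/48 = 0.29167 and z = 2.576 (z² = 6.635776).
1 + z²/n = 1.138245.
Adjusted center: (0.29167 + z²/(2n))/1.138245 = 0.31697.
Radicand: p̂(1−p̂)/n + z²/(4n²) = 0.004304109 + 0.000720028 = 0.005024137.
Half-width = z·√(radicand)/denom = 2.576·0.070881/1.138245 = 0.16041.
CI: 0.31697 ± 0.16041 = (0.1566, 0.4774).

(0.1566, 0.4774)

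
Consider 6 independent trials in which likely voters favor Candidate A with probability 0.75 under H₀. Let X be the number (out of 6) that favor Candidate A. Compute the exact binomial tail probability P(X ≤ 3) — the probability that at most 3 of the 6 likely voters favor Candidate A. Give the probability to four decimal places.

P = 0.1694

X is binomial with n = 6 and p = 0.75.
P(X ≤ 3) = C(6,0)·0.75^0·0.25^6 + C(6,1)·0.75^1·0.25^5 + C(6,2)·0.75^2·0.25^4 + C(6,3)·0.75^3·0.25^3.
= 0.000244 + 0.004395 + 0.032959 + 0.131836 = 0.1694.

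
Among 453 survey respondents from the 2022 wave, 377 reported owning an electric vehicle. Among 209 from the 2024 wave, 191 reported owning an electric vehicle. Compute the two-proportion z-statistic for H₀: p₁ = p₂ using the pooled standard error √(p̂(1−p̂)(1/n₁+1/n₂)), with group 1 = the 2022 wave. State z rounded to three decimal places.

z = -2.797

Sample proportions: p̂₁ = 377/453 = 0.83223 and p̂₂ = 191/209 = 0.91388.
Pooled p̂ = (377+191)/(453+209) = 568/662 = 0.85801.
SE = √[p̂(1−p̂)(1/n₁+1/n₂)] = √[0.85801·0.14199·(1/453+1/209)] ≈ 0.029187.
z = (p̂₁ − p̂₂)/SE = (0.83223 − 0.91388)/0.029187 = -0.08165/0.029187 = -2.797.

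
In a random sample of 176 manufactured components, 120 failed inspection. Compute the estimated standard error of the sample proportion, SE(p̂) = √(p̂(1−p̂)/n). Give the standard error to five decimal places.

SE = 0.03511

The sample proportion is 120/176 = 0.68182.
p̂(1−p̂) = 0.68182·0.31818 = 0.216941.
SE = √(0.216941/176) = 0.03511.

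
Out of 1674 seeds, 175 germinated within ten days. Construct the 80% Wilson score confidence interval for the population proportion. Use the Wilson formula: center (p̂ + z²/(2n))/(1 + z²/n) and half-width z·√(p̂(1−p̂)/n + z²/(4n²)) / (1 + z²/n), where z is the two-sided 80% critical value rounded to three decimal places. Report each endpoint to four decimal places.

(0.0953, 0.1145)

p̂ = 175/1674 = 0.10454; z = 1.282, so z² = 1.643524.
Denominator 1 + z²/n = 1 + 1.643524/1674 = 1.000982.
Adjusted center: (0.10454 + z²/(2n))/1.000982 = 0.10493.
Radicand: p̂(1−p̂)/n + z²/(4n²) = 0.000055921 + 0.000000147 = 0.000056068.
Half-width = z·√(radicand)/denom = 1.282·0.007488/1.000982 = 0.00959.
CI: 0.10493 ± 0.00959 = (0.0953, 0.1145).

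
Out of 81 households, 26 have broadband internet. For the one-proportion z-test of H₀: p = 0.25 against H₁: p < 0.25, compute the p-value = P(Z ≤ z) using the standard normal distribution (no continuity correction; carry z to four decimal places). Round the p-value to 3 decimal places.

p-value = 0.930

Sample proportion p̂ = 26/81 = 0.32099.
Null standard error: √(0.25·0.75/81) = √0.002314815 = 0.048113.
Test statistic (full precision, shown to 4 dp): z = (26/81 − 0.25)/SE₀ ≈ 1.4755.
p-value = P(Z ≤ z) with z = 1.4755 → 0.930.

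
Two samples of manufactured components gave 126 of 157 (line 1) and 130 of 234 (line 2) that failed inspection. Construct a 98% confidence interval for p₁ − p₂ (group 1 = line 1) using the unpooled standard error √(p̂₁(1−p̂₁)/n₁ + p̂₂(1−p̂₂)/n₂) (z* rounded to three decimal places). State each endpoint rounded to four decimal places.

p̂₁ = 126/157 = 0.80255, p̂₂ = 130/234 = 0.55556; p̂₁ − p̂₂ = 0.24699.
Unpooled SE = √(p̂₁(1−p̂₁)/n₁ + p̂₂(1−p̂₂)/n₂) = √(0.001009330 + 0.001055186) = 0.045437.
The 98% critical value is z* = 2.326. Margin = 2.326·0.045437 = 0.10569.
So the interval runs from 0.1413 to 0.3527.

(0.1413, 0.3527)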